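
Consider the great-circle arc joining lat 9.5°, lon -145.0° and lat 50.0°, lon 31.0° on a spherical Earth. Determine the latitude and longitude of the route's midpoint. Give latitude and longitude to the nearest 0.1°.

Convert each endpoint to a unit vector on the sphere (x = cos φ cos λ, y = cos φ sin λ, z = sin φ).
The central angle between the endpoints is δ = arccos(p₁·p₂) ≈ 2.101 rad (120.4°).
Interpolate at f = 1/2 with slerp weights a = sin((1−f)δ)/sin δ ≈ 1.006, b = sin(fδ)/sin δ ≈ 1.006.
p = a·p₁ + b·p₂ ≈ (-0.258, -0.236, 0.937); φ = arcsin(p_z) ≈ 69.51°, λ = atan2(p_y, p_x) ≈ -137.60°.

≈ lat 69.5°, lon -137.6°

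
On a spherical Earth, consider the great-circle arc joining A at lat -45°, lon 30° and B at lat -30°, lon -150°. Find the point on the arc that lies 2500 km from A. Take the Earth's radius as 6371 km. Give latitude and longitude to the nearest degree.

Write both endpoints as unit vectors p₁, p₂ with components (cos φ cos λ, cos φ sin λ, sin φ).
The central angle between the endpoints is δ = arccos(p₁·p₂) ≈ 1.833 rad (105.0°). The total great-circle distance is δ·R ≈ 1.833 × 6371 ≈ 11675 km, so the target fraction is f = 2500/11675 ≈ 0.214.
Interpolate at f ≈ 0.214 with slerp weights a = sin((1−f)δ)/sin δ ≈ 1.026, b = sin(fδ)/sin δ ≈ 0.396.
p = a·p₁ + b·p₂ ≈ (0.332, 0.191, -0.924); φ = arcsin(p_z) ≈ -67.48°, λ = atan2(p_y, p_x) ≈ 30.00°.

≈ lat -67°, lon 30°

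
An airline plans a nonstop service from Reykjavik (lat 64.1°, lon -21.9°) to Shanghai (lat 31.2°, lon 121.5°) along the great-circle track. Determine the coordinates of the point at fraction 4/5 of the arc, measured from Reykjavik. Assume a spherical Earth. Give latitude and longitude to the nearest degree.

≈ lat 47°, lon 115°

Write both endpoints as unit vectors p₁, p₂ with components (cos φ cos λ, cos φ sin λ, sin φ).
The central angle between the endpoints is δ = arccos(p₁·p₂) ≈ 1.404 rad (80.4°).
Interpolate at f = 4/5 with slerp weights a = sin((1−f)δ)/sin δ ≈ 0.281, b = sin(fδ)/sin δ ≈ 0.914.
p = a·p₁ + b·p₂ ≈ (-0.295, 0.621, 0.726); φ = arcsin(p_z) ≈ 46.58°, λ = atan2(p_y, p_x) ≈ 115.39°.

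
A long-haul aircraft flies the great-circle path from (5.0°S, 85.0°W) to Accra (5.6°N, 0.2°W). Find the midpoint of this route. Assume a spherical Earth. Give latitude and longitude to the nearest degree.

≈ (0°N, 43°W)

Write both endpoints as unit vectors p₁, p₂ with components (cos φ cos λ, cos φ sin λ, sin φ).
The central angle between the endpoints is δ = arccos(p₁·p₂) ≈ 1.489 rad (85.3°).
Interpolate at f = 1/2 with slerp weights a = sin((1−f)δ)/sin δ ≈ 0.680, b = sin(fδ)/sin δ ≈ 0.680.
p = a·p₁ + b·p₂ ≈ (0.736, -0.677, 0.007); φ = arcsin(p_z) ≈ 0.41°, λ = atan2(p_y, p_x) ≈ -42.63°.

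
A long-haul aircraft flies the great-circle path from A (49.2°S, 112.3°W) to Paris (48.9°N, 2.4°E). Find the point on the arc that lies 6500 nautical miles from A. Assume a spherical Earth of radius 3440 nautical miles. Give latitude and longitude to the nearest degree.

≈ (30°N, 29°W)

From cos δ = sin φ₁ sin φ₂ + cos φ₁ cos φ₂ cos Δλ, the central angle is δ ≈ 2.419 rad (138.6°). The total great-circle distance is δ·R ≈ 2.419 × 3440 ≈ 8321 nmi, so the target fraction is f = 6500/8321 ≈ 0.781.
Interpolate at f ≈ 0.781 with slerp weights a = sin((1−f)δ)/sin δ ≈ 0.763, b = sin(fδ)/sin δ ≈ 1.436.
p = a·p₁ + b·p₂ ≈ (0.754, -0.422, 0.504); φ = arcsin(p_z) ≈ 30.27°, λ = atan2(p_y, p_x) ≈ -29.24°.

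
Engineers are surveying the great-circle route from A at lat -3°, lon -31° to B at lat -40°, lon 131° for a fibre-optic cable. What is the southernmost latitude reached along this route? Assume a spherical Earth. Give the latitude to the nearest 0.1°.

The great circle lies in the plane with unit normal n̂ = (p₁ × p₂)/|p₁ × p₂|.
Here n̂_z ≈ +0.328; the vertex latitude is φ_max = arccos|n̂_z| ≈ 70.8°.
Check via Clairaut: cos φ_max = |cos φ₁| · sin C = cos(3.0°)·sin(160.8°) ≈ 0.328, again giving ≈ 70.8°.

≈ -70.8°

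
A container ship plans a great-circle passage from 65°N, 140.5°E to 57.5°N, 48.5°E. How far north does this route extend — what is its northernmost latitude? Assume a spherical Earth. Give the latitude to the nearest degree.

≈ 70°N

The great circle lies in the plane with unit normal n̂ = (p₁ × p₂)/|p₁ × p₂|.
Here n̂_z ≈ -0.347; the vertex latitude is φ_max = arccos|n̂_z| ≈ 69.7°.
Check via Clairaut: cos φ_max = |cos φ₁| · sin C = cos(65.0°)·sin(55.2°) ≈ 0.347, again giving ≈ 69.7°.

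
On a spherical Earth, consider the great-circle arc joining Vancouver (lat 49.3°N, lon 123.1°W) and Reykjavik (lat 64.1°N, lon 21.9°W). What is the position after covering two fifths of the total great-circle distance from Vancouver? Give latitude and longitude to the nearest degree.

≈ lat 64°N, lon 97°W

Convert each endpoint to a unit vector on the sphere (x = cos φ cos λ, y = cos φ sin λ, z = sin φ).
The central angle between the endpoints is δ = arccos(p₁·p₂) ≈ 0.894 rad (51.2°).
Interpolate at f = 2/5 with slerp weights a = sin((1−f)δ)/sin δ ≈ 0.655, b = sin(fδ)/sin δ ≈ 0.449.
p = a·p₁ + b·p₂ ≈ (-0.051, -0.431, 0.901); φ = arcsin(p_z) ≈ 64.26°, λ = atan2(p_y, p_x) ≈ -96.81°.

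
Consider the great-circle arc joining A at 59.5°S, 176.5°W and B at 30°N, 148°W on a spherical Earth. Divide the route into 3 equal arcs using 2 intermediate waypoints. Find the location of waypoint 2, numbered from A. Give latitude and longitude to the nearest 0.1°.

≈ 0.1°S, 155.1°W

The haversine formula gives a central angle δ ≈ 1.615 rad (92.6°) between the endpoints.
Interpolate at f = 2/3 with slerp weights a = sin((1−f)δ)/sin δ ≈ 0.513, b = sin(fδ)/sin δ ≈ 0.881.
p = a·p₁ + b·p₂ ≈ (-0.907, -0.420, -0.002); φ = arcsin(p_z) ≈ -0.09°, λ = atan2(p_y, p_x) ≈ -155.14°.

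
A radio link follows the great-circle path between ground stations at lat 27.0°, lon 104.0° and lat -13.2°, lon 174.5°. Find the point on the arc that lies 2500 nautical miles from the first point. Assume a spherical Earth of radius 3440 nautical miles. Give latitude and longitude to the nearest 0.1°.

Write both endpoints as unit vectors p₁, p₂ with components (cos φ cos λ, cos φ sin λ, sin φ).
The central angle between the endpoints is δ = arccos(p₁·p₂) ≈ 1.384 rad (79.3°). The total great-circle distance is δ·R ≈ 1.384 × 3440 ≈ 4760 nmi, so the target fraction is f = 2500/4760 ≈ 0.525.
Interpolate at f ≈ 0.525 with slerp weights a = sin((1−f)δ)/sin δ ≈ 0.622, b = sin(fδ)/sin δ ≈ 0.676.
p = a·p₁ + b·p₂ ≈ (-0.789, 0.601, 0.128); φ = arcsin(p_z) ≈ 7.34°, λ = atan2(p_y, p_x) ≈ 142.74°.

≈ lat 7.3°, lon 142.7°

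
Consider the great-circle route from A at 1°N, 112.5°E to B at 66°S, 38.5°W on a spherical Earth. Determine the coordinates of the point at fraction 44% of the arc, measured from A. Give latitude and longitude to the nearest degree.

The haversine formula gives a central angle δ ≈ 1.952 rad (111.8°) between the endpoints.
Interpolate at f = 0.44 with slerp weights a = sin((1−f)δ)/sin δ ≈ 0.956, b = sin(fδ)/sin δ ≈ 0.815.
p = a·p₁ + b·p₂ ≈ (-0.106, 0.677, -0.728); φ = arcsin(p_z) ≈ -46.74°, λ = atan2(p_y, p_x) ≈ 98.93°.

≈ 47°S, 99°E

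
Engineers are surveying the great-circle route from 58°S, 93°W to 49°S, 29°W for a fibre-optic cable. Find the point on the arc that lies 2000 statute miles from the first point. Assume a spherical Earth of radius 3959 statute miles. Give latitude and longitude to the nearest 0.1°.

From cos δ = sin φ₁ sin φ₂ + cos φ₁ cos φ₂ cos Δλ, the central angle is δ ≈ 0.656 rad (37.6°). The total great-circle distance is δ·R ≈ 0.656 × 3959 ≈ 2597 mi, so the target fraction is f = 2000/2597 ≈ 0.770.
Interpolate at f ≈ 0.770 with slerp weights a = sin((1−f)δ)/sin δ ≈ 0.246, b = sin(fδ)/sin δ ≈ 0.793.
p = a·p₁ + b·p₂ ≈ (0.448, -0.383, -0.808); φ = arcsin(p_z) ≈ -53.87°, λ = atan2(p_y, p_x) ≈ -40.48°.

≈ 53.9°S, 40.5°W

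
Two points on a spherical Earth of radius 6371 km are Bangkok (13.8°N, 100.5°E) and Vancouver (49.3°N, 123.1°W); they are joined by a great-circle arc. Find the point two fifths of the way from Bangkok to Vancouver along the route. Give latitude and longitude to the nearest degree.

≈ (49°N, 129°E)

Write both endpoints as unit vectors p₁, p₂ with components (cos φ cos λ, cos φ sin λ, sin φ).
The central angle between the endpoints is δ = arccos(p₁·p₂) ≈ 1.852 rad (106.1°).
Interpolate at f = 2/5 with slerp weights a = sin((1−f)δ)/sin δ ≈ 0.933, b = sin(fδ)/sin δ ≈ 0.703.
p = a·p₁ + b·p₂ ≈ (-0.415, 0.507, 0.755); φ = arcsin(p_z) ≈ 49.04°, λ = atan2(p_y, p_x) ≈ 129.32°.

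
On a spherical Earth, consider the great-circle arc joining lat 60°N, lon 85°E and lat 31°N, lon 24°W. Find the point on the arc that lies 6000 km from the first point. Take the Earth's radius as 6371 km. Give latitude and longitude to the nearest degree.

≈ lat 46°N, lon 11°W

From cos δ = sin φ₁ sin φ₂ + cos φ₁ cos φ₂ cos Δλ, the central angle is δ ≈ 1.259 rad (72.2°). The total great-circle distance is δ·R ≈ 1.259 × 6371 ≈ 8023 km, so the target fraction is f = 6000/8023 ≈ 0.748.
Interpolate at f ≈ 0.748 with slerp weights a = sin((1−f)δ)/sin δ ≈ 0.328, b = sin(fδ)/sin δ ≈ 0.849.
p = a·p₁ + b·p₂ ≈ (0.679, -0.133, 0.722); φ = arcsin(p_z) ≈ 46.18°, λ = atan2(p_y, p_x) ≈ -11.06°.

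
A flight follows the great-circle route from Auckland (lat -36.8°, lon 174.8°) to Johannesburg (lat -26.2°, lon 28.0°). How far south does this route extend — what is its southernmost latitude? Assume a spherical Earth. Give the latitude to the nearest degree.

The great circle lies in the plane with unit normal n̂ = (p₁ × p₂)/|p₁ × p₂|.
Here n̂_z ≈ -0.418; the vertex latitude is φ_max = arccos|n̂_z| ≈ 65.3°.
Check via Clairaut: cos φ_max = |cos φ₁| · sin C = cos(36.8°)·sin(148.5°) ≈ 0.418, again giving ≈ 65.3°.

≈ -65°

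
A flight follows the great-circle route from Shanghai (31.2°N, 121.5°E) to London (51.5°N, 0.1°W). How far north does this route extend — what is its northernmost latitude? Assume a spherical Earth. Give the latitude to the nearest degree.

The great circle lies in the plane with unit normal n̂ = (p₁ × p₂)/|p₁ × p₂|.
Here n̂_z ≈ -0.457; the vertex latitude is φ_max = arccos|n̂_z| ≈ 62.8°.
Check via Clairaut: cos φ_max = |cos φ₁| · sin C = cos(31.2°)·sin(32.3°) ≈ 0.457, again giving ≈ 62.8°.

≈ 63°N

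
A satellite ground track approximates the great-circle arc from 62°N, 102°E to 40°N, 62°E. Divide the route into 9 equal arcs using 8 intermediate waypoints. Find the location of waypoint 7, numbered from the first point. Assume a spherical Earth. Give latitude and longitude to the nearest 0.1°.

≈ 45.8°N, 67.8°E

Write both endpoints as unit vectors p₁, p₂ with components (cos φ cos λ, cos φ sin λ, sin φ).
The central angle between the endpoints is δ = arccos(p₁·p₂) ≈ 0.568 rad (32.5°).
Interpolate at f = 7/9 with slerp weights a = sin((1−f)δ)/sin δ ≈ 0.234, b = sin(fδ)/sin δ ≈ 0.795.
p = a·p₁ + b·p₂ ≈ (0.263, 0.645, 0.717); φ = arcsin(p_z) ≈ 45.85°, λ = atan2(p_y, p_x) ≈ 67.82°.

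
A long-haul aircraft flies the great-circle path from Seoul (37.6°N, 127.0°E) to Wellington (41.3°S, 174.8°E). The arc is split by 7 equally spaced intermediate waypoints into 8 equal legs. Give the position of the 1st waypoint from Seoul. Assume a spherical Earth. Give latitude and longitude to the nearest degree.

≈ 28°N, 134°E

Write both endpoints as unit vectors p₁, p₂ with components (cos φ cos λ, cos φ sin λ, sin φ).
The central angle between the endpoints is δ = arccos(p₁·p₂) ≈ 1.574 rad (90.2°).
Interpolate at f = 1/8 with slerp weights a = sin((1−f)δ)/sin δ ≈ 0.981, b = sin(fδ)/sin δ ≈ 0.195.
p = a·p₁ + b·p₂ ≈ (-0.614, 0.634, 0.470); φ = arcsin(p_z) ≈ 28.02°, λ = atan2(p_y, p_x) ≈ 134.08°.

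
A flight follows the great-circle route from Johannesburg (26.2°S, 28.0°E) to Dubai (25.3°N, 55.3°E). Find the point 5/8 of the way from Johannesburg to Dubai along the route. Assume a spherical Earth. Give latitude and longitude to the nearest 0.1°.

The haversine formula gives a central angle δ ≈ 1.010 rad (57.8°) between the endpoints.
Interpolate at f = 5/8 with slerp weights a = sin((1−f)δ)/sin δ ≈ 0.437, b = sin(fδ)/sin δ ≈ 0.697.
p = a·p₁ + b·p₂ ≈ (0.705, 0.702, 0.105); φ = arcsin(p_z) ≈ 6.03°, λ = atan2(p_y, p_x) ≈ 44.89°.

≈ (6.0°N, 44.9°E)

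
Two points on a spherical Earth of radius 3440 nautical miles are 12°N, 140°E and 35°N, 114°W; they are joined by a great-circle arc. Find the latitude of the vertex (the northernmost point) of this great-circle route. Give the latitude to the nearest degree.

≈ 39°N

The great circle lies in the plane with unit normal n̂ = (p₁ × p₂)/|p₁ × p₂|.
Here n̂_z ≈ +0.774; the vertex latitude is φ_max = arccos|n̂_z| ≈ 39.3°.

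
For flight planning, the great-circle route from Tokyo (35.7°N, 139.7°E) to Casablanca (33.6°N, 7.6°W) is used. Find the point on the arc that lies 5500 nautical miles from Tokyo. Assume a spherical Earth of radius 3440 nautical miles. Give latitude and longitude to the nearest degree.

The haversine formula gives a central angle δ ≈ 1.820 rad (104.3°) between the endpoints. The total great-circle distance is δ·R ≈ 1.820 × 3440 ≈ 6260 nmi, so the target fraction is f = 5500/6260 ≈ 0.879.
Interpolate at f ≈ 0.879 with slerp weights a = sin((1−f)δ)/sin δ ≈ 0.226, b = sin(fδ)/sin δ ≈ 1.031.
p = a·p₁ + b·p₂ ≈ (0.712, 0.005, 0.703); φ = arcsin(p_z) ≈ 44.64°, λ = atan2(p_y, p_x) ≈ 0.41°.

≈ 45°N, 0°E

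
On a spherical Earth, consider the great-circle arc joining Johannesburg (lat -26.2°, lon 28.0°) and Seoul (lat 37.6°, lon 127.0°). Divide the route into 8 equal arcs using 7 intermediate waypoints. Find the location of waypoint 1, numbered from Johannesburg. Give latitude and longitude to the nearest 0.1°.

≈ lat -18.2°, lon 40.5°

Convert each endpoint to a unit vector on the sphere (x = cos φ cos λ, y = cos φ sin λ, z = sin φ).
The central angle between the endpoints is δ = arccos(p₁·p₂) ≈ 1.961 rad (112.4°).
Interpolate at f = 1/8 with slerp weights a = sin((1−f)δ)/sin δ ≈ 1.070, b = sin(fδ)/sin δ ≈ 0.262.
p = a·p₁ + b·p₂ ≈ (0.723, 0.617, -0.312); φ = arcsin(p_z) ≈ -18.20°, λ = atan2(p_y, p_x) ≈ 40.49°.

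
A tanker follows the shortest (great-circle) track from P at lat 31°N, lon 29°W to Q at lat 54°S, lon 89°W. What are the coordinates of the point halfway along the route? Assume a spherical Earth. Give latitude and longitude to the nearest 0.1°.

≈ lat 13.1°S, lon 52.9°W

Convert each endpoint to a unit vector on the sphere (x = cos φ cos λ, y = cos φ sin λ, z = sin φ).
The central angle between the endpoints is δ = arccos(p₁·p₂) ≈ 1.736 rad (99.5°).
Interpolate at f = 1/2 with slerp weights a = sin((1−f)δ)/sin δ ≈ 0.774, b = sin(fδ)/sin δ ≈ 0.774.
p = a·p₁ + b·p₂ ≈ (0.588, -0.776, -0.227); φ = arcsin(p_z) ≈ -13.15°, λ = atan2(p_y, p_x) ≈ -52.86°.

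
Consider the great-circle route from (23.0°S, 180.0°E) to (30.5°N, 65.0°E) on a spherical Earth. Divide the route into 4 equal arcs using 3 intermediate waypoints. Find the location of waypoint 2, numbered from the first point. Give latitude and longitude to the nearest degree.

From cos δ = sin φ₁ sin φ₂ + cos φ₁ cos φ₂ cos Δλ, the central angle is δ ≈ 2.134 rad (122.2°).
Interpolate at f = 2/4 with slerp weights a = sin((1−f)δ)/sin δ ≈ 1.035, b = sin(fδ)/sin δ ≈ 1.035.
p = a·p₁ + b·p₂ ≈ (-0.576, 0.808, 0.121); φ = arcsin(p_z) ≈ 6.95°, λ = atan2(p_y, p_x) ≈ 125.47°.

≈ (7°N, 125°E)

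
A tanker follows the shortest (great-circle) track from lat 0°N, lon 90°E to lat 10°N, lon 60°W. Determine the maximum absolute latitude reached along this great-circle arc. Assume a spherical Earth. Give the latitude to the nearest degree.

The great circle lies in the plane with unit normal n̂ = (p₁ × p₂)/|p₁ × p₂|.
Here n̂_z ≈ -0.943; the vertex latitude is φ_max = arccos|n̂_z| ≈ 19.4°.
Check via Clairaut: cos φ_max = |cos φ₁| · sin C = cos(0.0°)·sin(70.6°) ≈ 0.943, again giving ≈ 19.4°.

≈ 19°N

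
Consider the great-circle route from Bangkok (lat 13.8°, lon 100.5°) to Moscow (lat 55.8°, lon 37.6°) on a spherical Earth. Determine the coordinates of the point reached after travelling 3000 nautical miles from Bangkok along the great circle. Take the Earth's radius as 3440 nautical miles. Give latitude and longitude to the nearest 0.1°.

Convert each endpoint to a unit vector on the sphere (x = cos φ cos λ, y = cos φ sin λ, z = sin φ).
The central angle between the endpoints is δ = arccos(p₁·p₂) ≈ 1.109 rad (63.5°). The total great-circle distance is δ·R ≈ 1.109 × 3440 ≈ 3813 nmi, so the target fraction is f = 3000/3813 ≈ 0.787.
Interpolate at f ≈ 0.787 with slerp weights a = sin((1−f)δ)/sin δ ≈ 0.262, b = sin(fδ)/sin δ ≈ 0.855.
p = a·p₁ + b·p₂ ≈ (0.335, 0.543, 0.770); φ = arcsin(p_z) ≈ 50.35°, λ = atan2(p_y, p_x) ≈ 58.37°.

≈ lat 50.4°, lon 58.4°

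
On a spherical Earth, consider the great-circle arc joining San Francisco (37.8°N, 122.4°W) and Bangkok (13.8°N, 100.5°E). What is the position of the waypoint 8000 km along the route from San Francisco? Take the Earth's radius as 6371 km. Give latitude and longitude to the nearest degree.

≈ 45°N, 135°E

The haversine formula gives a central angle δ ≈ 2.000 rad (114.6°) between the endpoints. The total great-circle distance is δ·R ≈ 2.000 × 6371 ≈ 12740 km, so the target fraction is f = 8000/12740 ≈ 0.628.
Interpolate at f ≈ 0.628 with slerp weights a = sin((1−f)δ)/sin δ ≈ 0.745, b = sin(fδ)/sin δ ≈ 1.045.
p = a·p₁ + b·p₂ ≈ (-0.500, 0.501, 0.706); φ = arcsin(p_z) ≈ 44.90°, λ = atan2(p_y, p_x) ≈ 134.94°.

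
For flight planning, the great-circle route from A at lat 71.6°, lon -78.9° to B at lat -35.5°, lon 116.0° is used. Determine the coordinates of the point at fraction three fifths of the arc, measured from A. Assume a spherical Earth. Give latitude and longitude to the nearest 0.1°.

≈ lat 21.3°, lon 123.0°

Write both endpoints as unit vectors p₁, p₂ with components (cos φ cos λ, cos φ sin λ, sin φ).
The central angle between the endpoints is δ = arccos(p₁·p₂) ≈ 2.497 rad (143.1°).
Interpolate at f = 3/5 with slerp weights a = sin((1−f)δ)/sin δ ≈ 1.399, b = sin(fδ)/sin δ ≈ 1.660.
p = a·p₁ + b·p₂ ≈ (-0.507, 0.781, 0.364); φ = arcsin(p_z) ≈ 21.34°, λ = atan2(p_y, p_x) ≈ 123.00°.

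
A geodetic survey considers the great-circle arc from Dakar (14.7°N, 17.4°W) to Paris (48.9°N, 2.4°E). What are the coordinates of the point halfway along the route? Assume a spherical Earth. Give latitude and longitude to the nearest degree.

Convert each endpoint to a unit vector on the sphere (x = cos φ cos λ, y = cos φ sin λ, z = sin φ).
The central angle between the endpoints is δ = arccos(p₁·p₂) ≈ 0.661 rad (37.9°).
Interpolate at f = 1/2 with slerp weights a = sin((1−f)δ)/sin δ ≈ 0.529, b = sin(fδ)/sin δ ≈ 0.529.
p = a·p₁ + b·p₂ ≈ (0.835, -0.138, 0.532); φ = arcsin(p_z) ≈ 32.17°, λ = atan2(p_y, p_x) ≈ -9.41°.

≈ (32°N, 9°W)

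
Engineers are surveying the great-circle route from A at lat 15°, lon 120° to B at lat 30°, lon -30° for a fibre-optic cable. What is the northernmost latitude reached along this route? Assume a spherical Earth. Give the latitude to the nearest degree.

≈ 59°

The great circle lies in the plane with unit normal n̂ = (p₁ × p₂)/|p₁ × p₂|.
Here n̂_z ≈ -0.520; the vertex latitude is φ_max = arccos|n̂_z| ≈ 58.6°.
Check via Clairaut: cos φ_max = |cos φ₁| · sin C = cos(15.0°)·sin(32.6°) ≈ 0.520, again giving ≈ 58.6°.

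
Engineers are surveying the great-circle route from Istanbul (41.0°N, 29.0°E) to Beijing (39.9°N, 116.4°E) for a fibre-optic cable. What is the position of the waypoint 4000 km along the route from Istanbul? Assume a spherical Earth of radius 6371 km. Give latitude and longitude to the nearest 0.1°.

From cos δ = sin φ₁ sin φ₂ + cos φ₁ cos φ₂ cos Δλ, the central angle is δ ≈ 1.107 rad (63.4°). The total great-circle distance is δ·R ≈ 1.107 × 6371 ≈ 7055 km, so the target fraction is f = 4000/7055 ≈ 0.567.
Interpolate at f ≈ 0.567 with slerp weights a = sin((1−f)δ)/sin δ ≈ 0.516, b = sin(fδ)/sin δ ≈ 0.657.
p = a·p₁ + b·p₂ ≈ (0.116, 0.640, 0.760); φ = arcsin(p_z) ≈ 49.43°, λ = atan2(p_y, p_x) ≈ 79.69°.

≈ 49.4°N, 79.7°E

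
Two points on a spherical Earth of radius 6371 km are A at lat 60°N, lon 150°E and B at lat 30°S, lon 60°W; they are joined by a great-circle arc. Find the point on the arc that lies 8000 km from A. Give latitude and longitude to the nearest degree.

Write both endpoints as unit vectors p₁, p₂ with components (cos φ cos λ, cos φ sin λ, sin φ).
The central angle between the endpoints is δ = arccos(p₁·p₂) ≈ 2.512 rad (143.9°). The total great-circle distance is δ·R ≈ 2.512 × 6371 ≈ 16001 km, so the target fraction is f = 8000/16001 ≈ 0.500.
Interpolate at f ≈ 0.500 with slerp weights a = sin((1−f)δ)/sin δ ≈ 1.614, b = sin(fδ)/sin δ ≈ 1.614.
p = a·p₁ + b·p₂ ≈ (-0.000, -0.807, 0.591); φ = arcsin(p_z) ≈ 36.21°, λ = atan2(p_y, p_x) ≈ -90.00°.

≈ lat 36°N, lon 90°W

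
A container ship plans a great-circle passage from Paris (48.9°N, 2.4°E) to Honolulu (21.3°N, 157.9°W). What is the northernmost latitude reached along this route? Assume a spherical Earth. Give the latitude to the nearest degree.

The great circle lies in the plane with unit normal n̂ = (p₁ × p₂)/|p₁ × p₂|.
Here n̂_z ≈ -0.217; the vertex latitude is φ_max = arccos|n̂_z| ≈ 77.5°.
Check via Clairaut: cos φ_max = |cos φ₁| · sin C = cos(48.9°)·sin(19.2°) ≈ 0.217, again giving ≈ 77.5°.

≈ 77°N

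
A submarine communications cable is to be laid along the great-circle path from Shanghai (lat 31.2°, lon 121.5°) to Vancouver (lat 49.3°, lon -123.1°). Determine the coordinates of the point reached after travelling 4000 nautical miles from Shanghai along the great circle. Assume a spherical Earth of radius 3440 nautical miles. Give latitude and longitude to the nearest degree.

Convert each endpoint to a unit vector on the sphere (x = cos φ cos λ, y = cos φ sin λ, z = sin φ).
The central angle between the endpoints is δ = arccos(p₁·p₂) ≈ 1.417 rad (81.2°). The total great-circle distance is δ·R ≈ 1.417 × 3440 ≈ 4873 nmi, so the target fraction is f = 4000/4873 ≈ 0.821.
Interpolate at f ≈ 0.821 with slerp weights a = sin((1−f)δ)/sin δ ≈ 0.254, b = sin(fδ)/sin δ ≈ 0.929.
p = a·p₁ + b·p₂ ≈ (-0.444, -0.322, 0.836); φ = arcsin(p_z) ≈ 56.71°, λ = atan2(p_y, p_x) ≈ -144.07°.

≈ lat 57°, lon -144°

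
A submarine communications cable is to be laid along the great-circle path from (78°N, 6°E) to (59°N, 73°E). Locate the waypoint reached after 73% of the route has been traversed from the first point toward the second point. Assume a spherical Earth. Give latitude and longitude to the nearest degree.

≈ (66°N, 65°E)

The haversine formula gives a central angle δ ≈ 0.494 rad (28.3°) between the endpoints.
Interpolate at f = 0.73 with slerp weights a = sin((1−f)δ)/sin δ ≈ 0.280, b = sin(fδ)/sin δ ≈ 0.744.
p = a·p₁ + b·p₂ ≈ (0.170, 0.373, 0.912); φ = arcsin(p_z) ≈ 65.82°, λ = atan2(p_y, p_x) ≈ 65.47°.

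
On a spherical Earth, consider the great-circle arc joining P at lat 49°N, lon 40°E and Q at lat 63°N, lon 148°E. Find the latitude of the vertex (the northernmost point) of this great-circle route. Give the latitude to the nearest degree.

The great circle lies in the plane with unit normal n̂ = (p₁ × p₂)/|p₁ × p₂|.
Here n̂_z ≈ +0.348; the vertex latitude is φ_max = arccos|n̂_z| ≈ 69.6°.

≈ 70°N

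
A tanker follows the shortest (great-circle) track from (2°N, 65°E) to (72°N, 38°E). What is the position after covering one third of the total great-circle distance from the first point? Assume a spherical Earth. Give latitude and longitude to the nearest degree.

Convert each endpoint to a unit vector on the sphere (x = cos φ cos λ, y = cos φ sin λ, z = sin φ).
The central angle between the endpoints is δ = arccos(p₁·p₂) ≈ 1.257 rad (72.0°).
Interpolate at f = 1/3 with slerp weights a = sin((1−f)δ)/sin δ ≈ 0.782, b = sin(fδ)/sin δ ≈ 0.428.
p = a·p₁ + b·p₂ ≈ (0.434, 0.789, 0.434); φ = arcsin(p_z) ≈ 25.73°, λ = atan2(p_y, p_x) ≈ 61.18°.

≈ (26°N, 61°E)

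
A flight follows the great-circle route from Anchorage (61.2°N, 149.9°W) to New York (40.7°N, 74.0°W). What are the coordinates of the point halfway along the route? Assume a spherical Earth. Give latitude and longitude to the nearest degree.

≈ 57°N, 102°W

Convert each endpoint to a unit vector on the sphere (x = cos φ cos λ, y = cos φ sin λ, z = sin φ).
The central angle between the endpoints is δ = arccos(p₁·p₂) ≈ 0.849 rad (48.7°).
Interpolate at f = 1/2 with slerp weights a = sin((1−f)δ)/sin δ ≈ 0.549, b = sin(fδ)/sin δ ≈ 0.549.
p = a·p₁ + b·p₂ ≈ (-0.114, -0.532, 0.839); φ = arcsin(p_z) ≈ 57.00°, λ = atan2(p_y, p_x) ≈ -102.09°.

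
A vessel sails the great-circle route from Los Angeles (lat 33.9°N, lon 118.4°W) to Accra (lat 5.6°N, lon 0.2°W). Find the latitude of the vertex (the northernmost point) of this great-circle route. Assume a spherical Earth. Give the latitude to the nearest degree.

The great circle lies in the plane with unit normal n̂ = (p₁ × p₂)/|p₁ × p₂|.
Here n̂_z ≈ +0.773; the vertex latitude is φ_max = arccos|n̂_z| ≈ 39.4°.
Check via Clairaut: cos φ_max = |cos φ₁| · sin C = cos(33.9°)·sin(68.6°) ≈ 0.773, again giving ≈ 39.4°.

≈ 39°N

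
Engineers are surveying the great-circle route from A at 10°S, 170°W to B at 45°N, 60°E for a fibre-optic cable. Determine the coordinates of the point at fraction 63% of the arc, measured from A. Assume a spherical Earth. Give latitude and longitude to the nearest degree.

≈ 44°N, 127°E

Write both endpoints as unit vectors p₁, p₂ with components (cos φ cos λ, cos φ sin λ, sin φ).
The central angle between the endpoints is δ = arccos(p₁·p₂) ≈ 2.178 rad (124.8°).
Interpolate at f = 0.63 with slerp weights a = sin((1−f)δ)/sin δ ≈ 0.878, b = sin(fδ)/sin δ ≈ 1.194.
p = a·p₁ + b·p₂ ≈ (-0.430, 0.581, 0.691); φ = arcsin(p_z) ≈ 43.74°, λ = atan2(p_y, p_x) ≈ 126.51°.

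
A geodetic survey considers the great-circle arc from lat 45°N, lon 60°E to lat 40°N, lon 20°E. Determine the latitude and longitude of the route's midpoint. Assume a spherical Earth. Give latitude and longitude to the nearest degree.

The haversine formula gives a central angle δ ≈ 0.517 rad (29.6°) between the endpoints.
Interpolate at f = 1/2 with slerp weights a = sin((1−f)δ)/sin δ ≈ 0.517, b = sin(fδ)/sin δ ≈ 0.517.
p = a·p₁ + b·p₂ ≈ (0.555, 0.452, 0.698); φ = arcsin(p_z) ≈ 44.28°, λ = atan2(p_y, p_x) ≈ 39.17°.

≈ lat 44°N, lon 39°E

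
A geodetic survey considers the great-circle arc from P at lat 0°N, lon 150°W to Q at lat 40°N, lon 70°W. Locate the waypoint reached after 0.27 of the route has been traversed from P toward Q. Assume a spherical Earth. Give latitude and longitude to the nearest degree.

From cos δ = sin φ₁ sin φ₂ + cos φ₁ cos φ₂ cos Δλ, the central angle is δ ≈ 1.437 rad (82.4°).
Interpolate at f = 0.27 with slerp weights a = sin((1−f)δ)/sin δ ≈ 0.875, b = sin(fδ)/sin δ ≈ 0.382.
p = a·p₁ + b·p₂ ≈ (-0.658, -0.712, 0.245); φ = arcsin(p_z) ≈ 14.21°, λ = atan2(p_y, p_x) ≈ -132.71°.

≈ lat 14°N, lon 133°W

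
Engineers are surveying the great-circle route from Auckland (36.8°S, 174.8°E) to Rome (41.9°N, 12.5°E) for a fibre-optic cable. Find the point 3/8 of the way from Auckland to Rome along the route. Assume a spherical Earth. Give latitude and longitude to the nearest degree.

≈ 2°N, 122°E

From cos δ = sin φ₁ sin φ₂ + cos φ₁ cos φ₂ cos Δλ, the central angle is δ ≈ 2.887 rad (165.4°).
Interpolate at f = 3/8 with slerp weights a = sin((1−f)δ)/sin δ ≈ 3.866, b = sin(fδ)/sin δ ≈ 3.510.
p = a·p₁ + b·p₂ ≈ (-0.532, 0.846, 0.028); φ = arcsin(p_z) ≈ 1.62°, λ = atan2(p_y, p_x) ≈ 122.18°.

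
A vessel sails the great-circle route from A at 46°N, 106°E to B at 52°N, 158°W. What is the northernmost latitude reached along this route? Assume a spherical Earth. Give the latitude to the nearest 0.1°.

The great circle lies in the plane with unit normal n̂ = (p₁ × p₂)/|p₁ × p₂|.
Here n̂_z ≈ +0.499; the vertex latitude is φ_max = arccos|n̂_z| ≈ 60.1°.
Check via Clairaut: cos φ_max = |cos φ₁| · sin C = cos(46.0°)·sin(45.9°) ≈ 0.499, again giving ≈ 60.1°.

≈ 60.1°N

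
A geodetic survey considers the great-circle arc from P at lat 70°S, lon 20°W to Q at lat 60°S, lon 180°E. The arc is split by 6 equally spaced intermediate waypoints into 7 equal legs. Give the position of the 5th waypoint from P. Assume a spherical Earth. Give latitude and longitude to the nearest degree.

Convert each endpoint to a unit vector on the sphere (x = cos φ cos λ, y = cos φ sin λ, z = sin φ).
The central angle between the endpoints is δ = arccos(p₁·p₂) ≈ 0.859 rad (49.2°).
Interpolate at f = 5/7 with slerp weights a = sin((1−f)δ)/sin δ ≈ 0.321, b = sin(fδ)/sin δ ≈ 0.760.
p = a·p₁ + b·p₂ ≈ (-0.277, -0.038, -0.960); φ = arcsin(p_z) ≈ -73.76°, λ = atan2(p_y, p_x) ≈ -172.28°.

≈ lat 74°S, lon 172°W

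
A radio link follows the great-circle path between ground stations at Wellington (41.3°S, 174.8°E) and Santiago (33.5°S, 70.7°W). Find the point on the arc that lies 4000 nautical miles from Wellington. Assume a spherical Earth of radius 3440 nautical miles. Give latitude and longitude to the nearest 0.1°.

≈ 45.0°S, 87.6°W

Write both endpoints as unit vectors p₁, p₂ with components (cos φ cos λ, cos φ sin λ, sin φ).
The central angle between the endpoints is δ = arccos(p₁·p₂) ≈ 1.466 rad (84.0°). The total great-circle distance is δ·R ≈ 1.466 × 3440 ≈ 5043 nmi, so the target fraction is f = 4000/5043 ≈ 0.793.
Interpolate at f ≈ 0.793 with slerp weights a = sin((1−f)δ)/sin δ ≈ 0.300, b = sin(fδ)/sin δ ≈ 0.923.
p = a·p₁ + b·p₂ ≈ (0.030, -0.706, -0.708); φ = arcsin(p_z) ≈ -45.04°, λ = atan2(p_y, p_x) ≈ -87.59°.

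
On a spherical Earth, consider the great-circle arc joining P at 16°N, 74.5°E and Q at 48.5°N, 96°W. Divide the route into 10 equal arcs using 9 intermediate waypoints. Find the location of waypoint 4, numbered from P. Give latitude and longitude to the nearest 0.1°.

From cos δ = sin φ₁ sin φ₂ + cos φ₁ cos φ₂ cos Δλ, the central angle is δ ≈ 2.006 rad (114.9°).
Interpolate at f = 4/10 with slerp weights a = sin((1−f)δ)/sin δ ≈ 1.029, b = sin(fδ)/sin δ ≈ 0.793.
p = a·p₁ + b·p₂ ≈ (0.210, 0.431, 0.878); φ = arcsin(p_z) ≈ 61.37°, λ = atan2(p_y, p_x) ≈ 64.07°.

≈ 61.4°N, 64.1°E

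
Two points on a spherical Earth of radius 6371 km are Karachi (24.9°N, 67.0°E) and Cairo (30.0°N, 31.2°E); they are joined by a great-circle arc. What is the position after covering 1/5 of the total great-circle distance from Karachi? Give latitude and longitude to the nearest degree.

≈ 27°N, 60°E

Convert each endpoint to a unit vector on the sphere (x = cos φ cos λ, y = cos φ sin λ, z = sin φ).
The central angle between the endpoints is δ = arccos(p₁·p₂) ≈ 0.559 rad (32.0°).
Interpolate at f = 1/5 with slerp weights a = sin((1−f)δ)/sin δ ≈ 0.815, b = sin(fδ)/sin δ ≈ 0.210.
p = a·p₁ + b·p₂ ≈ (0.445, 0.775, 0.449); φ = arcsin(p_z) ≈ 26.65°, λ = atan2(p_y, p_x) ≈ 60.15°.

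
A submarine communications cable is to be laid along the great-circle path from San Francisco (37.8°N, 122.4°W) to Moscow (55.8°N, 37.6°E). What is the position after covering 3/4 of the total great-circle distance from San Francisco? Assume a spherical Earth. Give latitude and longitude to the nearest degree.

Convert each endpoint to a unit vector on the sphere (x = cos φ cos λ, y = cos φ sin λ, z = sin φ).
The central angle between the endpoints is δ = arccos(p₁·p₂) ≈ 1.481 rad (84.9°).
Interpolate at f = 3/4 with slerp weights a = sin((1−f)δ)/sin δ ≈ 0.363, b = sin(fδ)/sin δ ≈ 0.900.
p = a·p₁ + b·p₂ ≈ (0.247, 0.066, 0.967); φ = arcsin(p_z) ≈ 75.19°, λ = atan2(p_y, p_x) ≈ 15.00°.

≈ 75°N, 15°E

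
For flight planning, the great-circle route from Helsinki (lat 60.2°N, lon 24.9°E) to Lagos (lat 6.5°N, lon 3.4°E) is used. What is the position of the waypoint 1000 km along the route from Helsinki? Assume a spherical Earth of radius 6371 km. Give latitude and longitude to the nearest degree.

≈ lat 52°N, lon 19°E

Convert each endpoint to a unit vector on the sphere (x = cos φ cos λ, y = cos φ sin λ, z = sin φ).
The central angle between the endpoints is δ = arccos(p₁·p₂) ≈ 0.979 rad (56.1°). The total great-circle distance is δ·R ≈ 0.979 × 6371 ≈ 6239 km, so the target fraction is f = 1000/6239 ≈ 0.160.
Interpolate at f ≈ 0.160 with slerp weights a = sin((1−f)δ)/sin δ ≈ 0.883, b = sin(fδ)/sin δ ≈ 0.188.
p = a·p₁ + b·p₂ ≈ (0.585, 0.196, 0.787); φ = arcsin(p_z) ≈ 51.93°, λ = atan2(p_y, p_x) ≈ 18.51°.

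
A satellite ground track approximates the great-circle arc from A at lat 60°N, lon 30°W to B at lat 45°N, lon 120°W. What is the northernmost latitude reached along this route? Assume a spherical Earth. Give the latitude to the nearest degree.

The great circle lies in the plane with unit normal n̂ = (p₁ × p₂)/|p₁ × p₂|.
Here n̂_z ≈ -0.447; the vertex latitude is φ_max = arccos|n̂_z| ≈ 63.4°.

≈ 63°N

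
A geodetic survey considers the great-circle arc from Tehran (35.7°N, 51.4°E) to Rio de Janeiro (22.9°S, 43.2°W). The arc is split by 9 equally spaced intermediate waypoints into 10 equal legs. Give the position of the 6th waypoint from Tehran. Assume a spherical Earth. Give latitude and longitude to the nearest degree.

Convert each endpoint to a unit vector on the sphere (x = cos φ cos λ, y = cos φ sin λ, z = sin φ).
The central angle between the endpoints is δ = arccos(p₁·p₂) ≈ 1.862 rad (106.7°).
Interpolate at f = 6/10 with slerp weights a = sin((1−f)δ)/sin δ ≈ 0.708, b = sin(fδ)/sin δ ≈ 0.938.
p = a·p₁ + b·p₂ ≈ (0.989, -0.143, 0.048); φ = arcsin(p_z) ≈ 2.74°, λ = atan2(p_y, p_x) ≈ -8.21°.

≈ 3°N, 8°W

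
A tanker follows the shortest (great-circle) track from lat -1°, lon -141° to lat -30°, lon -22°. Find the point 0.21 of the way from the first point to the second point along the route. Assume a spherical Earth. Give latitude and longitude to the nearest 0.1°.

≈ lat -14.0°, lon -120.6°

Write both endpoints as unit vectors p₁, p₂ with components (cos φ cos λ, cos φ sin λ, sin φ).
The central angle between the endpoints is δ = arccos(p₁·p₂) ≈ 1.994 rad (114.3°).
Interpolate at f = 0.21 with slerp weights a = sin((1−f)δ)/sin δ ≈ 1.097, b = sin(fδ)/sin δ ≈ 0.446.
p = a·p₁ + b·p₂ ≈ (-0.494, -0.835, -0.242); φ = arcsin(p_z) ≈ -14.02°, λ = atan2(p_y, p_x) ≈ -120.62°.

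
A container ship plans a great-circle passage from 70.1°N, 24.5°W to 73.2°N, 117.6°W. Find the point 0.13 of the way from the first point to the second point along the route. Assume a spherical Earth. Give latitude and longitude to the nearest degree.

Write both endpoints as unit vectors p₁, p₂ with components (cos φ cos λ, cos φ sin λ, sin φ).
The central angle between the endpoints is δ = arccos(p₁·p₂) ≈ 0.463 rad (26.5°).
Interpolate at f = 0.13 with slerp weights a = sin((1−f)δ)/sin δ ≈ 0.878, b = sin(fδ)/sin δ ≈ 0.135.
p = a·p₁ + b·p₂ ≈ (0.254, -0.158, 0.954); φ = arcsin(p_z) ≈ 72.59°, λ = atan2(p_y, p_x) ≈ -31.96°.

≈ 73°N, 32°W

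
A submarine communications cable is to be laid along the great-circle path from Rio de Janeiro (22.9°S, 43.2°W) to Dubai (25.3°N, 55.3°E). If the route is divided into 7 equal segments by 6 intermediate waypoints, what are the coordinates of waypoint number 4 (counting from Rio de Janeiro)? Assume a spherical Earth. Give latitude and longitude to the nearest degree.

≈ (6°N, 12°E)

From cos δ = sin φ₁ sin φ₂ + cos φ₁ cos φ₂ cos Δλ, the central angle is δ ≈ 1.864 rad (106.8°).
Interpolate at f = 4/7 with slerp weights a = sin((1−f)δ)/sin δ ≈ 0.749, b = sin(fδ)/sin δ ≈ 0.914.
p = a·p₁ + b·p₂ ≈ (0.973, 0.207, 0.099); φ = arcsin(p_z) ≈ 5.70°, λ = atan2(p_y, p_x) ≈ 12.02°.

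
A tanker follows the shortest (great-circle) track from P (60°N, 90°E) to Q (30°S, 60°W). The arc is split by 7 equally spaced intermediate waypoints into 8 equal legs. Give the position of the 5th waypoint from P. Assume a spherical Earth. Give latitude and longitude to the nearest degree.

Convert each endpoint to a unit vector on the sphere (x = cos φ cos λ, y = cos φ sin λ, z = sin φ).
The central angle between the endpoints is δ = arccos(p₁·p₂) ≈ 2.512 rad (143.9°).
Interpolate at f = 5/8 with slerp weights a = sin((1−f)δ)/sin δ ≈ 1.373, b = sin(fδ)/sin δ ≈ 1.697.
p = a·p₁ + b·p₂ ≈ (0.735, -0.587, 0.340); φ = arcsin(p_z) ≈ 19.88°, λ = atan2(p_y, p_x) ≈ -38.60°.

≈ (20°N, 39°W)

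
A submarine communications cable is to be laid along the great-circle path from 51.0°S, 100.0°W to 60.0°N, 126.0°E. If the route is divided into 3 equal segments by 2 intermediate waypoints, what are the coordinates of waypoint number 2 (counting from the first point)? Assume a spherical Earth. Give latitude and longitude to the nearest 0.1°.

Write both endpoints as unit vectors p₁, p₂ with components (cos φ cos λ, cos φ sin λ, sin φ).
The central angle between the endpoints is δ = arccos(p₁·p₂) ≈ 2.672 rad (153.1°).
Interpolate at f = 2/3 with slerp weights a = sin((1−f)δ)/sin δ ≈ 1.717, b = sin(fδ)/sin δ ≈ 2.160.
p = a·p₁ + b·p₂ ≈ (-0.822, -0.190, 0.536); φ = arcsin(p_z) ≈ 32.42°, λ = atan2(p_y, p_x) ≈ -166.96°.

≈ 32.4°N, 167.0°W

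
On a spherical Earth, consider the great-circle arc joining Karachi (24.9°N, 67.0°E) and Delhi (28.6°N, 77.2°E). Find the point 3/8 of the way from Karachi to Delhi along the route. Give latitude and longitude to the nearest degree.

Convert each endpoint to a unit vector on the sphere (x = cos φ cos λ, y = cos φ sin λ, z = sin φ).
The central angle between the endpoints is δ = arccos(p₁·p₂) ≈ 0.172 rad (9.8°).
Interpolate at f = 3/8 with slerp weights a = sin((1−f)δ)/sin δ ≈ 0.627, b = sin(fδ)/sin δ ≈ 0.377.
p = a·p₁ + b·p₂ ≈ (0.295, 0.846, 0.444); φ = arcsin(p_z) ≈ 26.37°, λ = atan2(p_y, p_x) ≈ 70.75°.

≈ 26°N, 71°E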